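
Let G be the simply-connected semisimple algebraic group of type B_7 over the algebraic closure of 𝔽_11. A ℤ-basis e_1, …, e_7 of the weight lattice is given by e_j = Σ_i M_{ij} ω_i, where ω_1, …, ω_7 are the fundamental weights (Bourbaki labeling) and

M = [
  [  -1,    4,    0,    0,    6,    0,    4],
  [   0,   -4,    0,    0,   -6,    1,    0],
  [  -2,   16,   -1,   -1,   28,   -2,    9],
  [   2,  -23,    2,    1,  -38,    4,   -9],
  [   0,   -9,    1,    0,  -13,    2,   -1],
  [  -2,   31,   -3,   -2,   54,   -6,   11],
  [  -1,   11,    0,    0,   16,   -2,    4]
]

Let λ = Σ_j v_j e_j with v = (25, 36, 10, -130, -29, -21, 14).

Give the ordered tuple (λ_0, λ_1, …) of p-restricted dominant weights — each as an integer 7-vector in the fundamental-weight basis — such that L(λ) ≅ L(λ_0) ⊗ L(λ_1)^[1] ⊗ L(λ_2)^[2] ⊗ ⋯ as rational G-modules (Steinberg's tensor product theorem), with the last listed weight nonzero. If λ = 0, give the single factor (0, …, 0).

In the fundamental-weight basis, λ has coordinates c = M·v (v = (25, 36, 10, -130, -29, -21, 14)):
  c_1 = -1*25 + 4*36 + 0*10 + 0*-130 + 6*-29 + 0*-21 + 4*14 = 1
  c_2 = 0*25 + -4*36 + 0*10 + 0*-130 + -6*-29 + 1*-21 + 0*14 = 9
  c_3 = -2*25 + 16*36 + -1*10 + -1*-130 + 28*-29 + -2*-21 + 9*14 = 2
  c_4 = 2*25 + -23*36 + 2*10 + 1*-130 + -38*-29 + 4*-21 + -9*14 = 4
  c_5 = 0*25 + -9*36 + 1*10 + 0*-130 + -13*-29 + 2*-21 + -1*14 = 7
  c_6 = -2*25 + 31*36 + -3*10 + -2*-130 + 54*-29 + -6*-21 + 11*14 = 10
  c_7 = -1*25 + 11*36 + 0*10 + 0*-130 + 16*-29 + -2*-21 + 4*14 = 5
p = 11; digits c_i = Σ_j d_{ij}·11^j, 0 ≤ d_{ij} < 11:
  c_1 = 1 = 1·11^0
  c_2 = 9 = 9·11^0
  c_3 = 2 = 2·11^0
  c_4 = 4 = 4·11^0
  c_5 = 7 = 7·11^0
  c_6 = 10 = 10·11^0
  c_7 = 5 = 5·11^0
p-restricted factor λ_0 = (1, 9, 2, 4, 7, 10, 5)

((1, 9, 2, 4, 7, 10, 5),)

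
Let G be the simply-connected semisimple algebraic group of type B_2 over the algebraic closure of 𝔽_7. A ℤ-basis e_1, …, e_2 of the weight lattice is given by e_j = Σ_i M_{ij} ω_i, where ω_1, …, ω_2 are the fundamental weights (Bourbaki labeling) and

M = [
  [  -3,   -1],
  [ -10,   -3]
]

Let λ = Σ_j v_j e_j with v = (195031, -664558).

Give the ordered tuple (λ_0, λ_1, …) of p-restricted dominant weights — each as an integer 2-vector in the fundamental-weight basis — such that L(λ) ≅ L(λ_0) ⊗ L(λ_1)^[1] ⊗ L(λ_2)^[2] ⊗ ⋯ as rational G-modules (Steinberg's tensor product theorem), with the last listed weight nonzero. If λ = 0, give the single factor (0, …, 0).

ω-coordinates c = M·v, v = (195031, -664558):
  c_1 = -3*195031 + -1*-664558 = 79465
  c_2 = -10*195031 + -3*-664558 = 43364
Writing each c_i in base p = 7:
  c_1 = 79465 = 1·7^0 + 5·7^1 + 4·7^2 + 0·7^3 + 5·7^4 + 4·7^5
  c_2 = 43364 = 6·7^0 + 6·7^1 + 2·7^2 + 0·7^3 + 4·7^4 + 2·7^5
Factor λ_0 = (1, 6)
Factor λ_1 = (5, 6)
Factor λ_2 = (4, 2)
Factor λ_3 = (0, 0)
Factor λ_4 = (5, 4)
Factor λ_5 = (4, 2)

((1, 6), (5, 6), (4, 2), (0, 0), (5, 4), (4, 2))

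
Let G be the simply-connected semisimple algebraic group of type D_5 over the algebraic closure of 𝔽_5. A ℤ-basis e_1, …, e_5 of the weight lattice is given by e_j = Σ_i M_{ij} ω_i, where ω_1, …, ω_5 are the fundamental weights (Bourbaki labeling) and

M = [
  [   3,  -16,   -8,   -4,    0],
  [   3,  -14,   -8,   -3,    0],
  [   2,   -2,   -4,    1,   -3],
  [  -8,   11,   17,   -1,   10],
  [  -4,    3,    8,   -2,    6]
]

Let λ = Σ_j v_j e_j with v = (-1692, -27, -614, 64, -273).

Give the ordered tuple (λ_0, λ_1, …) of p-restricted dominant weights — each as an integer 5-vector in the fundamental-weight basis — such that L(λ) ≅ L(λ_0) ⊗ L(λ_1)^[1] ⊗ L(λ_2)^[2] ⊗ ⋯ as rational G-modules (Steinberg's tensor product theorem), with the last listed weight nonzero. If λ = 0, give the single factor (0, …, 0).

ω-coordinates c = M·v, v = (-1692, -27, -614, 64, -273):
  c_1 = 3*-1692 + -16*-27 + -8*-614 + -4*64 + 0*-273 = 12
  c_2 = 3*-1692 + -14*-27 + -8*-614 + -3*64 + 0*-273 = 22
  c_3 = 2*-1692 + -2*-27 + -4*-614 + 1*64 + -3*-273 = 9
  c_4 = -8*-1692 + 11*-27 + 17*-614 + -1*64 + 10*-273 = 7
  c_5 = -4*-1692 + 3*-27 + 8*-614 + -2*64 + 6*-273 = 9
Writing each c_i in base p = 5:
  c_1 = 12 = 2·5^0 + 2·5^1
  c_2 = 22 = 2·5^0 + 4·5^1
  c_3 = 9 = 4·5^0 + 1·5^1
  c_4 = 7 = 2·5^0 + 1·5^1
  c_5 = 9 = 4·5^0 + 1·5^1
λ_0 = (2, 2, 4, 2, 4)
λ_1 = (2, 4, 1, 1, 1)

((2, 2, 4, 2, 4), (2, 4, 1, 1, 1))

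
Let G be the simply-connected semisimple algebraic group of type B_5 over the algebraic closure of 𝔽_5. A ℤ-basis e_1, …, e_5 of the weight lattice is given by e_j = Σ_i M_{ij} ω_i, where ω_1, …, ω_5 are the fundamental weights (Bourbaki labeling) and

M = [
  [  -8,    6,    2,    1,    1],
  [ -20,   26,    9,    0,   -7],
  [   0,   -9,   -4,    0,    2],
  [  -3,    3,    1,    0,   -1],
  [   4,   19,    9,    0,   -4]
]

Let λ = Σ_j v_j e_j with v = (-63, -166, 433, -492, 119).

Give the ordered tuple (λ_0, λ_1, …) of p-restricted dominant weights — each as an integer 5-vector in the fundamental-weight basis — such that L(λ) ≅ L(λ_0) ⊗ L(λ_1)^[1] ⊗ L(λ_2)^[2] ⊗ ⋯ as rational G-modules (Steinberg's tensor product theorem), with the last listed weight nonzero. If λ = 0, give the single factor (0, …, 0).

((1, 3, 0, 0, 0), (0, 1, 0, 1, 3))

Change of basis e → ω: c = M·v where v = (-63, -166, 433, -492, 119):
  c_1 = (-8)·(-63) + (6)·(-166) + (2)·(433) + (1)·(-492) + (1)·(119) = 1
  c_2 = (-20)·(-63) + (26)·(-166) + (9)·(433) + (0)·(-492) + (-7)·(119) = 8
  c_3 = (0)·(-63) + (-9)·(-166) + (-4)·(433) + (0)·(-492) + (2)·(119) = 0
  c_4 = (-3)·(-63) + (3)·(-166) + (1)·(433) + (0)·(-492) + (-1)·(119) = 5
  c_5 = (4)·(-63) + (19)·(-166) + (9)·(433) + (0)·(-492) + (-4)·(119) = 15
Base-5 expansion of each c_i:
  c_1 = 1 = 1·5^0
  c_2 = 8 = 3·5^0 + 1·5^1
  c_3 = 0
  c_4 = 5 = 0·5^0 + 1·5^1
  c_5 = 15 = 0·5^0 + 3·5^1
λ_0 = (1, 3, 0, 0, 0)
λ_1 = (0, 1, 0, 1, 3)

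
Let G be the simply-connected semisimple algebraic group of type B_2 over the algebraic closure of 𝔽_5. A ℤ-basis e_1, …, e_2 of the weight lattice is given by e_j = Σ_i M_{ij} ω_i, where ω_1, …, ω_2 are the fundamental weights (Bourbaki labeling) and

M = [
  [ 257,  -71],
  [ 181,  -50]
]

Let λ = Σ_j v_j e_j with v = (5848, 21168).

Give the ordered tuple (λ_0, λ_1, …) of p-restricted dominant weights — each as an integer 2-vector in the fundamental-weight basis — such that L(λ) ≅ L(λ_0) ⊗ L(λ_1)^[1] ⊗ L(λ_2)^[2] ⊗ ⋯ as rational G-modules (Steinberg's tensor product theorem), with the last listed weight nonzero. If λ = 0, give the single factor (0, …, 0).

((3, 3), (1, 2), (0, 3))

In the fundamental-weight basis, λ has coordinates c = M·v (v = (5848, 21168)):
  c_1 = (257)·(5848) + (-71)·(21168) = 8
  c_2 = (181)·(5848) + (-50)·(21168) = 88
Writing each c_i in base p = 5:
  c_1 = 8 = 3·5^0 + 1·5^1
  c_2 = 88 = 3·5^0 + 2·5^1 + 3·5^2
p-restricted factor λ_0 = (3, 3)
p-restricted factor λ_1 = (1, 2)
p-restricted factor λ_2 = (0, 3)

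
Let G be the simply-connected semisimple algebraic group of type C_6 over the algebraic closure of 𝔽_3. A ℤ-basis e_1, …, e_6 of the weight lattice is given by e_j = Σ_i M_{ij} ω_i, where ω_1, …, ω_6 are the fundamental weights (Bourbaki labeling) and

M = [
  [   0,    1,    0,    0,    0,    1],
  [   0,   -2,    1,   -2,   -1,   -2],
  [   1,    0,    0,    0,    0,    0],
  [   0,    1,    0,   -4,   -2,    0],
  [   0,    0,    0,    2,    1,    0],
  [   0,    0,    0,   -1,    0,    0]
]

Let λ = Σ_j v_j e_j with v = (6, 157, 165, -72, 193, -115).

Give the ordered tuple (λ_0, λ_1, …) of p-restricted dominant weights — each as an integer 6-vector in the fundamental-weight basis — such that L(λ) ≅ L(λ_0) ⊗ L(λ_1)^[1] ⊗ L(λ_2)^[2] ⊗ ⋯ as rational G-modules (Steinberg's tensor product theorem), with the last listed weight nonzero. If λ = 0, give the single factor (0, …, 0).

Change of basis e → ω: c = M·v where v = (6, 157, 165, -72, 193, -115):
  c_1 = 0·6 + 1·157 + 0·165 + (0)·(-72) + 0·193 + (1)·(-115) = 42
  c_2 = 0·6 + (-2)·(157) + 1·165 + (-2)·(-72) + (-1)·(193) + (-2)·(-115) = 32
  c_3 = 1·6 + 0·157 + 0·165 + (0)·(-72) + 0·193 + (0)·(-115) = 6
  c_4 = 0·6 + 1·157 + 0·165 + (-4)·(-72) + (-2)·(193) + (0)·(-115) = 59
  c_5 = 0·6 + 0·157 + 0·165 + (2)·(-72) + 1·193 + (0)·(-115) = 49
  c_6 = 0·6 + 0·157 + 0·165 + (-1)·(-72) + 0·193 + (0)·(-115) = 72
Writing each c_i in base p = 3:
  c_1 = 42 = 0·3^0 + 2·3^1 + 1·3^2 + 1·3^3
  c_2 = 32 = 2·3^0 + 1·3^1 + 0·3^2 + 1·3^3
  c_3 = 6 = 0·3^0 + 2·3^1
  c_4 = 59 = 2·3^0 + 1·3^1 + 0·3^2 + 2·3^3
  c_5 = 49 = 1·3^0 + 1·3^1 + 2·3^2 + 1·3^3
  c_6 = 72 = 0·3^0 + 0·3^1 + 2·3^2 + 2·3^3
Factor λ_0 = (0, 2, 0, 2, 1, 0)
Factor λ_1 = (2, 1, 2, 1, 1, 0)
Factor λ_2 = (1, 0, 0, 0, 2, 2)
Factor λ_3 = (1, 1, 0, 2, 1, 2)

((0, 2, 0, 2, 1, 0), (2, 1, 2, 1, 1, 0), (1, 0, 0, 0, 2, 2), (1, 1, 0, 2, 1, 2))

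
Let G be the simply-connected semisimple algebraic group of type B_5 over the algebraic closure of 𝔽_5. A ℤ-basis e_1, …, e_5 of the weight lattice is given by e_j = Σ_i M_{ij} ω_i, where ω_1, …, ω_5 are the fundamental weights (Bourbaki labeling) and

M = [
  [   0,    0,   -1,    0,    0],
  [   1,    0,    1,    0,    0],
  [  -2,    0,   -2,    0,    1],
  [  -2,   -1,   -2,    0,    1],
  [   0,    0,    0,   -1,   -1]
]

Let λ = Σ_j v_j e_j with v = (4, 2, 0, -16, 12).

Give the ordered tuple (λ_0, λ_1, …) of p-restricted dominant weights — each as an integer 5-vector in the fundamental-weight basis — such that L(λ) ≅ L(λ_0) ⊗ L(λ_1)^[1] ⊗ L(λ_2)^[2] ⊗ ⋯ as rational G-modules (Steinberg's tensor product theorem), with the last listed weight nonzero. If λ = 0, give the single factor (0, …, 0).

Change of basis e → ω: c = M·v where v = (4, 2, 0, -16, 12):
  c_1 = 0*4 + 0*2 + -1*0 + 0*-16 + 0*12 = 0
  c_2 = 1*4 + 0*2 + 1*0 + 0*-16 + 0*12 = 4
  c_3 = -2*4 + 0*2 + -2*0 + 0*-16 + 1*12 = 4
  c_4 = -2*4 + -1*2 + -2*0 + 0*-16 + 1*12 = 2
  c_5 = 0*4 + 0*2 + 0*0 + -1*-16 + -1*12 = 4
Writing each c_i in base p = 5:
  c_1 = 0
  c_2 = 4 = 4·5^0
  c_3 = 4 = 4·5^0
  c_4 = 2 = 2·5^0
  c_5 = 4 = 4·5^0
Factor λ_0 = (0, 4, 4, 2, 4)

((0, 4, 4, 2, 4),)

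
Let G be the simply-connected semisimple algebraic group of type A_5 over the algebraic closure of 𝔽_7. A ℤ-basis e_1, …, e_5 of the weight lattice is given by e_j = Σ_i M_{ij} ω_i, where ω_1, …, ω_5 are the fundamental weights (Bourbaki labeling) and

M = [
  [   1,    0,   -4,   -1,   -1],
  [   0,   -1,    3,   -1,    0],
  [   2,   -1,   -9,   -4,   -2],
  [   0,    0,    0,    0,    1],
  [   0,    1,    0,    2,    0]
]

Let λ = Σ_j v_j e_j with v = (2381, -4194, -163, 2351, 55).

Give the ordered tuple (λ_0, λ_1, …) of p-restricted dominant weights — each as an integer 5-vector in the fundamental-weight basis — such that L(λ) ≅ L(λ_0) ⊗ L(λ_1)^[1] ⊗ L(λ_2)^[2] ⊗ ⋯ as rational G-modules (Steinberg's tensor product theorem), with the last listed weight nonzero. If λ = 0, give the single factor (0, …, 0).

((4, 3, 6, 6, 4), (5, 4, 3, 0, 2), (5, 6, 4, 1, 3), (1, 3, 2, 0, 1))

ω-coordinates c = M·v, v = (2381, -4194, -163, 2351, 55):
  c_1 = 1*2381 + 0*-4194 + -4*-163 + -1*2351 + -1*55 = 627
  c_2 = 0*2381 + -1*-4194 + 3*-163 + -1*2351 + 0*55 = 1354
  c_3 = 2*2381 + -1*-4194 + -9*-163 + -4*2351 + -2*55 = 909
  c_4 = 0*2381 + 0*-4194 + 0*-163 + 0*2351 + 1*55 = 55
  c_5 = 0*2381 + 1*-4194 + 0*-163 + 2*2351 + 0*55 = 508
Base-7 expansion of each c_i:
  c_1 = 627 = 4·7^0 + 5·7^1 + 5·7^2 + 1·7^3
  c_2 = 1354 = 3·7^0 + 4·7^1 + 6·7^2 + 3·7^3
  c_3 = 909 = 6·7^0 + 3·7^1 + 4·7^2 + 2·7^3
  c_4 = 55 = 6·7^0 + 0·7^1 + 1·7^2
  c_5 = 508 = 4·7^0 + 2·7^1 + 3·7^2 + 1·7^3
Factor λ_0 = (4, 3, 6, 6, 4)
Factor λ_1 = (5, 4, 3, 0, 2)
Factor λ_2 = (5, 6, 4, 1, 3)
Factor λ_3 = (1, 3, 2, 0, 1)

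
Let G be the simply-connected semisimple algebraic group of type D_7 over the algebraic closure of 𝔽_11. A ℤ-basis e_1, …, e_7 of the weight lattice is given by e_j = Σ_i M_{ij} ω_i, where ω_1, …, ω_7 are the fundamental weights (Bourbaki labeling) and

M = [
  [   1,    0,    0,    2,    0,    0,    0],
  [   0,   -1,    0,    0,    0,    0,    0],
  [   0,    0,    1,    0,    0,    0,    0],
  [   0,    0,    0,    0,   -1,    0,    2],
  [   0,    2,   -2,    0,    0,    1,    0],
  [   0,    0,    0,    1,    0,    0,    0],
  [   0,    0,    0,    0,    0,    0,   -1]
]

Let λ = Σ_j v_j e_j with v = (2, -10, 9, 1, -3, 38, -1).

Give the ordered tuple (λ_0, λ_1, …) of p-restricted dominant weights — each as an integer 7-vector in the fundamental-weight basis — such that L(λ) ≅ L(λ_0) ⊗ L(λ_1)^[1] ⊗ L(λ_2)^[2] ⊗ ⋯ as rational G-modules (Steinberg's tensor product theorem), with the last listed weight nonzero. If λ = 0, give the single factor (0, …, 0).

((4, 10, 9, 1, 0, 1, 1),)

Change of basis e → ω: c = M·v where v = (2, -10, 9, 1, -3, 38, -1):
  c_1 = 1*2 + 0*-10 + 0*9 + 2*1 + 0*-3 + 0*38 + 0*-1 = 4
  c_2 = 0*2 + -1*-10 + 0*9 + 0*1 + 0*-3 + 0*38 + 0*-1 = 10
  c_3 = 0*2 + 0*-10 + 1*9 + 0*1 + 0*-3 + 0*38 + 0*-1 = 9
  c_4 = 0*2 + 0*-10 + 0*9 + 0*1 + -1*-3 + 0*38 + 2*-1 = 1
  c_5 = 0*2 + 2*-10 + -2*9 + 0*1 + 0*-3 + 1*38 + 0*-1 = 0
  c_6 = 0*2 + 0*-10 + 0*9 + 1*1 + 0*-3 + 0*38 + 0*-1 = 1
  c_7 = 0*2 + 0*-10 + 0*9 + 0*1 + 0*-3 + 0*38 + -1*-1 = 1
Expand coordinatewise in base 11:
  c_1 = 4 = 4·11^0
  c_2 = 10 = 10·11^0
  c_3 = 9 = 9·11^0
  c_4 = 1 = 1·11^0
  c_5 = 0
  c_6 = 1 = 1·11^0
  c_7 = 1 = 1·11^0
λ_0 = (4, 10, 9, 1, 0, 1, 1)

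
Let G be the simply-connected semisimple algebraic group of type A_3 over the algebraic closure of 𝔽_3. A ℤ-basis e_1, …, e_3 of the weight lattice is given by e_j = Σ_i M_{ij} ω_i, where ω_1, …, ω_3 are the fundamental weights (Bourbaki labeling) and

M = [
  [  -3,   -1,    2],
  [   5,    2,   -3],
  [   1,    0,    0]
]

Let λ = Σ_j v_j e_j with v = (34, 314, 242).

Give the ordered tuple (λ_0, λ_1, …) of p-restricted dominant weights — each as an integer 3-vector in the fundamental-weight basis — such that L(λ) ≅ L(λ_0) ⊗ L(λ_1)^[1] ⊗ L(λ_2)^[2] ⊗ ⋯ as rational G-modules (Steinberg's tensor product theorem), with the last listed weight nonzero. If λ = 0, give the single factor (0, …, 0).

((2, 0, 1), (1, 0, 2), (1, 2, 0), (2, 2, 1))

Change of basis e → ω: c = M·v where v = (34, 314, 242):
  c_1 = (-3)·(34) + (-1)·(314) + (2)·(242) = 68
  c_2 = (5)·(34) + (2)·(314) + (-3)·(242) = 72
  c_3 = (1)·(34) + (0)·(314) + (0)·(242) = 34
Writing each c_i in base p = 3:
  c_1 = 68 = 2·3^0 + 1·3^1 + 1·3^2 + 2·3^3
  c_2 = 72 = 0·3^0 + 0·3^1 + 2·3^2 + 2·3^3
  c_3 = 34 = 1·3^0 + 2·3^1 + 0·3^2 + 1·3^3
λ_0 = (2, 0, 1)
λ_1 = (1, 0, 2)
λ_2 = (1, 2, 0)
λ_3 = (2, 2, 1)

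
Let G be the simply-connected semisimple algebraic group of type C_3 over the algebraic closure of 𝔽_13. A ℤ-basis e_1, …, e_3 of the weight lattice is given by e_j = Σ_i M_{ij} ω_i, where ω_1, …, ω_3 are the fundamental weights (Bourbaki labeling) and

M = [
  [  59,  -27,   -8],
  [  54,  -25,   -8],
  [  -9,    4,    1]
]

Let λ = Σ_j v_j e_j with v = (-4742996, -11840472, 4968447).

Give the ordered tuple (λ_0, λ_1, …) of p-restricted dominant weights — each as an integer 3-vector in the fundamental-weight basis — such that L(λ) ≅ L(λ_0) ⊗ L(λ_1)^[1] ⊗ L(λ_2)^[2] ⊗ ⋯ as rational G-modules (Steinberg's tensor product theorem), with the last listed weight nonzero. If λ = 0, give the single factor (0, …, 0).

((10, 12, 9), (5, 10, 10), (4, 10, 7), (10, 12, 3), (3, 4, 10))

ω-coordinates c = M·v, v = (-4742996, -11840472, 4968447):
  c_1 = (59)·(-4742996) + (-27)·(-11840472) + (-8)·(4968447) = 108404
  c_2 = (54)·(-4742996) + (-25)·(-11840472) + (-8)·(4968447) = 142440
  c_3 = (-9)·(-4742996) + (4)·(-11840472) + (1)·(4968447) = 293523
Base-13 expansion of each c_i:
  c_1 = 108404 = 10·13^0 + 5·13^1 + 4·13^2 + 10·13^3 + 3·13^4
  c_2 = 142440 = 12·13^0 + 10·13^1 + 10·13^2 + 12·13^3 + 4·13^4
  c_3 = 293523 = 9·13^0 + 10·13^1 + 7·13^2 + 3·13^3 + 10·13^4
λ_0 = (10, 12, 9)
λ_1 = (5, 10, 10)
λ_2 = (4, 10, 7)
λ_3 = (10, 12, 3)
λ_4 = (3, 4, 10)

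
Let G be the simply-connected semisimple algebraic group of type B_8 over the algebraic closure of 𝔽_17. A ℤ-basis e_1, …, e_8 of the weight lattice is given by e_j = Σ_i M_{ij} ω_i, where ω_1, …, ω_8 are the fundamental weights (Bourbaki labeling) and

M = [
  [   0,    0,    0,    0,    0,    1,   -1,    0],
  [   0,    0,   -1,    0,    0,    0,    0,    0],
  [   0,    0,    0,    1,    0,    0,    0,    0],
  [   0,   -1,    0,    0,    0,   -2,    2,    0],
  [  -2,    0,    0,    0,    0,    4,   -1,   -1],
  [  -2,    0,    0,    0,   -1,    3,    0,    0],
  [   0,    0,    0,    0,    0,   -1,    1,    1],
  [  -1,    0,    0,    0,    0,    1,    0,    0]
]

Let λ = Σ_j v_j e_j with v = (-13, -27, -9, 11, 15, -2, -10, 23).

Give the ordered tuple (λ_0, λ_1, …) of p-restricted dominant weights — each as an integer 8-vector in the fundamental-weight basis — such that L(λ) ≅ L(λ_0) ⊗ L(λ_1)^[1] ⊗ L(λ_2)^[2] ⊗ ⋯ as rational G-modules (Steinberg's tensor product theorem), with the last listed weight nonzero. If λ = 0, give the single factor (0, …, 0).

ω-coordinates c = M·v, v = (-13, -27, -9, 11, 15, -2, -10, 23):
  c_1 = 0*-13 + 0*-27 + 0*-9 + 0*11 + 0*15 + 1*-2 + -1*-10 + 0*23 = 8
  c_2 = 0*-13 + 0*-27 + -1*-9 + 0*11 + 0*15 + 0*-2 + 0*-10 + 0*23 = 9
  c_3 = 0*-13 + 0*-27 + 0*-9 + 1*11 + 0*15 + 0*-2 + 0*-10 + 0*23 = 11
  c_4 = 0*-13 + -1*-27 + 0*-9 + 0*11 + 0*15 + -2*-2 + 2*-10 + 0*23 = 11
  c_5 = -2*-13 + 0*-27 + 0*-9 + 0*11 + 0*15 + 4*-2 + -1*-10 + -1*23 = 5
  c_6 = -2*-13 + 0*-27 + 0*-9 + 0*11 + -1*15 + 3*-2 + 0*-10 + 0*23 = 5
  c_7 = 0*-13 + 0*-27 + 0*-9 + 0*11 + 0*15 + -1*-2 + 1*-10 + 1*23 = 15
  c_8 = -1*-13 + 0*-27 + 0*-9 + 0*11 + 0*15 + 1*-2 + 0*-10 + 0*23 = 11
Writing each c_i in base p = 17:
  c_1 = 8 = 8·17^0
  c_2 = 9 = 9·17^0
  c_3 = 11 = 11·17^0
  c_4 = 11 = 11·17^0
  c_5 = 5 = 5·17^0
  c_6 = 5 = 5·17^0
  c_7 = 15 = 15·17^0
  c_8 = 11 = 11·17^0
p-restricted factor λ_0 = (8, 9, 11, 11, 5, 5, 15, 11)

((8, 9, 11, 11, 5, 5, 15, 11),)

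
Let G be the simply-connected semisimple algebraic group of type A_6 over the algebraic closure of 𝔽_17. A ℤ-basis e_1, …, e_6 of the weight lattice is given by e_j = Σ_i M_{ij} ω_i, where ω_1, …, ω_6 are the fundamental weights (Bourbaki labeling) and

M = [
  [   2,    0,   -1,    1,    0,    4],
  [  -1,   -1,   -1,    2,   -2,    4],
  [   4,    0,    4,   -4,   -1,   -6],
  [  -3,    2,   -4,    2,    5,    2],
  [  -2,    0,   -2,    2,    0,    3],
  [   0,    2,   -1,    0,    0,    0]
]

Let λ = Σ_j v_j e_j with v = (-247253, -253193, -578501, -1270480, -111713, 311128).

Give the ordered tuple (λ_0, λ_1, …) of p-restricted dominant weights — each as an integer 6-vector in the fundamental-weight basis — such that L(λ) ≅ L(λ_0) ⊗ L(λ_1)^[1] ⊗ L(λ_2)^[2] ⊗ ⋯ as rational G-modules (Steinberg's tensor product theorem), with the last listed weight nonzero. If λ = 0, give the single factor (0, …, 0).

Compute c_i = Σ_j M_{ij} v_j with v = (-247253, -253193, -578501, -1270480, -111713, 311128):
  c_1 = (2)·(-247253) + (0)·(-253193) + (-1)·(-578501) + (1)·(-1270480) + (0)·(-111713) + (4)·(311128) = 58027
  c_2 = (-1)·(-247253) + (-1)·(-253193) + (-1)·(-578501) + (2)·(-1270480) + (-2)·(-111713) + (4)·(311128) = 5925
  c_3 = (4)·(-247253) + (0)·(-253193) + (4)·(-578501) + (-4)·(-1270480) + (-1)·(-111713) + (-6)·(311128) = 23849
  c_4 = (-3)·(-247253) + (2)·(-253193) + (-4)·(-578501) + (2)·(-1270480) + (5)·(-111713) + (2)·(311128) = 72108
  c_5 = (-2)·(-247253) + (0)·(-253193) + (-2)·(-578501) + (2)·(-1270480) + (0)·(-111713) + (3)·(311128) = 43932
  c_6 = (0)·(-247253) + (2)·(-253193) + (-1)·(-578501) + (0)·(-1270480) + (0)·(-111713) + (0)·(311128) = 72115
Expand coordinatewise in base 17:
  c_1 = 58027 = 6·17^0 + 13·17^1 + 13·17^2 + 11·17^3
  c_2 = 5925 = 9·17^0 + 8·17^1 + 3·17^2 + 1·17^3
  c_3 = 23849 = 15·17^0 + 8·17^1 + 14·17^2 + 4·17^3
  c_4 = 72108 = 11·17^0 + 8·17^1 + 11·17^2 + 14·17^3
  c_5 = 43932 = 4·17^0 + 0·17^1 + 16·17^2 + 8·17^3
  c_6 = 72115 = 1·17^0 + 9·17^1 + 11·17^2 + 14·17^3
Factor λ_0 = (6, 9, 15, 11, 4, 1)
Factor λ_1 = (13, 8, 8, 8, 0, 9)
Factor λ_2 = (13, 3, 14, 11, 16, 11)
Factor λ_3 = (11, 1, 4, 14, 8, 14)

((6, 9, 15, 11, 4, 1), (13, 8, 8, 8, 0, 9), (13, 3, 14, 11, 16, 11), (11, 1, 4, 14, 8, 14))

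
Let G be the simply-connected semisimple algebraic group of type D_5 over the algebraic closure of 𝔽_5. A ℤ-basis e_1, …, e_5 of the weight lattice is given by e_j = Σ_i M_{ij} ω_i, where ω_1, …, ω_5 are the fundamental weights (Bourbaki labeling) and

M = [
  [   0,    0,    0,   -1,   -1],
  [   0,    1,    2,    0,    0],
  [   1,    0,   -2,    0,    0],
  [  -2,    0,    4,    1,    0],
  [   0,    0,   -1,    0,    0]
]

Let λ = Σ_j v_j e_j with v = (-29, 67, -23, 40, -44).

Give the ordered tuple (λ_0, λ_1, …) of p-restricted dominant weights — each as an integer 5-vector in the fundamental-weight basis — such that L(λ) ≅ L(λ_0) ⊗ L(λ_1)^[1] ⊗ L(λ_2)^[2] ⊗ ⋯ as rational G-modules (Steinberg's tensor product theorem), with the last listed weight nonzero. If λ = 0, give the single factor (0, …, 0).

((4, 1, 2, 1, 3), (0, 4, 3, 1, 4))

Compute c_i = Σ_j M_{ij} v_j with v = (-29, 67, -23, 40, -44):
  c_1 = (0)·(-29) + 0·67 + (0)·(-23) + (-1)·(40) + (-1)·(-44) = 4
  c_2 = (0)·(-29) + 1·67 + (2)·(-23) + 0·40 + (0)·(-44) = 21
  c_3 = (1)·(-29) + 0·67 + (-2)·(-23) + 0·40 + (0)·(-44) = 17
  c_4 = (-2)·(-29) + 0·67 + (4)·(-23) + 1·40 + (0)·(-44) = 6
  c_5 = (0)·(-29) + 0·67 + (-1)·(-23) + 0·40 + (0)·(-44) = 23
Base-5 expansion of each c_i:
  c_1 = 4 = 4·5^0
  c_2 = 21 = 1·5^0 + 4·5^1
  c_3 = 17 = 2·5^0 + 3·5^1
  c_4 = 6 = 1·5^0 + 1·5^1
  c_5 = 23 = 3·5^0 + 4·5^1
λ_0 = (4, 1, 2, 1, 3)
λ_1 = (0, 4, 3, 1, 4)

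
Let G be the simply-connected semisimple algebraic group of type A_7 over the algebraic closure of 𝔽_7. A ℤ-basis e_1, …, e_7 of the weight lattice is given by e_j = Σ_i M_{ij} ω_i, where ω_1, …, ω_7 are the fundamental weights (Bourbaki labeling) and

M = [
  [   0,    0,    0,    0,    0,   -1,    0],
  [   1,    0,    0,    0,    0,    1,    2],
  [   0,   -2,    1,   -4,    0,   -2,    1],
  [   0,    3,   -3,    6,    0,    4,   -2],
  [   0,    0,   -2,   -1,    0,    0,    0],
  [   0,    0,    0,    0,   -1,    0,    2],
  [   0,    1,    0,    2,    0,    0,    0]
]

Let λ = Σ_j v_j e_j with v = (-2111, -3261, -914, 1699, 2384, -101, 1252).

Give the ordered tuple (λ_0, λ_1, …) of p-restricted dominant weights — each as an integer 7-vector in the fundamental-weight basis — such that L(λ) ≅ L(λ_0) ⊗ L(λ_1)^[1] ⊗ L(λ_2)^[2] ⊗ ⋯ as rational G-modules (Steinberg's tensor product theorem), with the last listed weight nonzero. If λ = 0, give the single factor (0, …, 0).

((3, 5, 0, 0, 3, 1, 4), (0, 6, 3, 0, 4, 3, 5), (2, 5, 5, 5, 2, 2, 2))

ω-coordinates c = M·v, v = (-2111, -3261, -914, 1699, 2384, -101, 1252):
  c_1 = 0*-2111 + 0*-3261 + 0*-914 + 0*1699 + 0*2384 + -1*-101 + 0*1252 = 101
  c_2 = 1*-2111 + 0*-3261 + 0*-914 + 0*1699 + 0*2384 + 1*-101 + 2*1252 = 292
  c_3 = 0*-2111 + -2*-3261 + 1*-914 + -4*1699 + 0*2384 + -2*-101 + 1*1252 = 266
  c_4 = 0*-2111 + 3*-3261 + -3*-914 + 6*1699 + 0*2384 + 4*-101 + -2*1252 = 245
  c_5 = 0*-2111 + 0*-3261 + -2*-914 + -1*1699 + 0*2384 + 0*-101 + 0*1252 = 129
  c_6 = 0*-2111 + 0*-3261 + 0*-914 + 0*1699 + -1*2384 + 0*-101 + 2*1252 = 120
  c_7 = 0*-2111 + 1*-3261 + 0*-914 + 2*1699 + 0*2384 + 0*-101 + 0*1252 = 137
Base-7 expansion of each c_i:
  c_1 = 101 = 3·7^0 + 0·7^1 + 2·7^2
  c_2 = 292 = 5·7^0 + 6·7^1 + 5·7^2
  c_3 = 266 = 0·7^0 + 3·7^1 + 5·7^2
  c_4 = 245 = 0·7^0 + 0·7^1 + 5·7^2
  c_5 = 129 = 3·7^0 + 4·7^1 + 2·7^2
  c_6 = 120 = 1·7^0 + 3·7^1 + 2·7^2
  c_7 = 137 = 4·7^0 + 5·7^1 + 2·7^2
Factor λ_0 = (3, 5, 0, 0, 3, 1, 4)
Factor λ_1 = (0, 6, 3, 0, 4, 3, 5)
Factor λ_2 = (2, 5, 5, 5, 2, 2, 2)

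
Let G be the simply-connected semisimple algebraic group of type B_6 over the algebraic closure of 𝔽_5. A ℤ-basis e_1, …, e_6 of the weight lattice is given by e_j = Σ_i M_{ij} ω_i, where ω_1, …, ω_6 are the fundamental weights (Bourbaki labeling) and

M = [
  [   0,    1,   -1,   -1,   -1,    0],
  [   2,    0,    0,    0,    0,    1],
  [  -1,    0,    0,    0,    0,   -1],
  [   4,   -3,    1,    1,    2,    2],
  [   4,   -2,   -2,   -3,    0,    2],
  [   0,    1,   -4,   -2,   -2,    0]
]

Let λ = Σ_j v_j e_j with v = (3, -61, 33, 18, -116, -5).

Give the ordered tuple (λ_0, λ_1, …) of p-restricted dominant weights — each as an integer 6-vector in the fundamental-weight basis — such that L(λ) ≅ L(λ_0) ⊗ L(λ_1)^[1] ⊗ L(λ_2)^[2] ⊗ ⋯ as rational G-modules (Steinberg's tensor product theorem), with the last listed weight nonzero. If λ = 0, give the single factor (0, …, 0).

((4, 1, 2, 4, 4, 3),)

Change of basis e → ω: c = M·v where v = (3, -61, 33, 18, -116, -5):
  c_1 = 0·3 + (1)·(-61) + (-1)·(33) + (-1)·(18) + (-1)·(-116) + (0)·(-5) = 4
  c_2 = 2·3 + (0)·(-61) + 0·33 + 0·18 + (0)·(-116) + (1)·(-5) = 1
  c_3 = (-1)·(3) + (0)·(-61) + 0·33 + 0·18 + (0)·(-116) + (-1)·(-5) = 2
  c_4 = 4·3 + (-3)·(-61) + 1·33 + 1·18 + (2)·(-116) + (2)·(-5) = 4
  c_5 = 4·3 + (-2)·(-61) + (-2)·(33) + (-3)·(18) + (0)·(-116) + (2)·(-5) = 4
  c_6 = 0·3 + (1)·(-61) + (-4)·(33) + (-2)·(18) + (-2)·(-116) + (0)·(-5) = 3
Base-5 expansion of each c_i:
  c_1 = 4 = 4·5^0
  c_2 = 1 = 1·5^0
  c_3 = 2 = 2·5^0
  c_4 = 4 = 4·5^0
  c_5 = 4 = 4·5^0
  c_6 = 3 = 3·5^0
p-restricted factor λ_0 = (4, 1, 2, 4, 4, 3)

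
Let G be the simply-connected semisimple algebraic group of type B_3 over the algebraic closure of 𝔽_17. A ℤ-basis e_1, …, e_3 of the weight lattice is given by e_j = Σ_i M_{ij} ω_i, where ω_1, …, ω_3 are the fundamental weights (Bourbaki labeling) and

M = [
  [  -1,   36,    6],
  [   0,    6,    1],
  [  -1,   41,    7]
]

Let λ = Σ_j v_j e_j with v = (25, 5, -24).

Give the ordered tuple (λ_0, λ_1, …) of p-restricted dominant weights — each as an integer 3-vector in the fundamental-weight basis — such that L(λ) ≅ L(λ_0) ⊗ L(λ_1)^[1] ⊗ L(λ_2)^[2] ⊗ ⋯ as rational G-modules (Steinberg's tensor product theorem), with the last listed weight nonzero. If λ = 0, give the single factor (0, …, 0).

((11, 6, 12),)

In the fundamental-weight basis, λ has coordinates c = M·v (v = (25, 5, -24)):
  c_1 = (-1)·(25) + (36)·(5) + (6)·(-24) = 11
  c_2 = (0)·(25) + (6)·(5) + (1)·(-24) = 6
  c_3 = (-1)·(25) + (41)·(5) + (7)·(-24) = 12
p = 17; digits c_i = Σ_j d_{ij}·17^j, 0 ≤ d_{ij} < 17:
  c_1 = 11 = 11·17^0
  c_2 = 6 = 6·17^0
  c_3 = 12 = 12·17^0
Factor λ_0 = (11, 6, 12)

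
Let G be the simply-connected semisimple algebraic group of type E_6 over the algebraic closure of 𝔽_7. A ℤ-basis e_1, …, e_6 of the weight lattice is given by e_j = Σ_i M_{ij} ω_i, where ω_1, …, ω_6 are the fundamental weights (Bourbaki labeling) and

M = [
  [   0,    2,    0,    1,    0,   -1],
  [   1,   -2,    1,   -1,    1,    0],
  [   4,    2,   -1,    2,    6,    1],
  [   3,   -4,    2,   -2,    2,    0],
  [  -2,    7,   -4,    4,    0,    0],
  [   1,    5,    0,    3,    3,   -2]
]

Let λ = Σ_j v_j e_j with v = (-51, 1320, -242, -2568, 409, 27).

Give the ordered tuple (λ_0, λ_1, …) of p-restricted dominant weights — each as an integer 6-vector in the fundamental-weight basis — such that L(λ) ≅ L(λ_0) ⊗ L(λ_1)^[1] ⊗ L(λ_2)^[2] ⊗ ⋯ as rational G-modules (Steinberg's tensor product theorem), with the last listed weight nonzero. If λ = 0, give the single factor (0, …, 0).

Compute c_i = Σ_j M_{ij} v_j with v = (-51, 1320, -242, -2568, 409, 27):
  c_1 = (0)·(-51) + 2·1320 + (0)·(-242) + (1)·(-2568) + 0·409 + (-1)·(27) = 45
  c_2 = (1)·(-51) + (-2)·(1320) + (1)·(-242) + (-1)·(-2568) + 1·409 + 0·27 = 44
  c_3 = (4)·(-51) + 2·1320 + (-1)·(-242) + (2)·(-2568) + 6·409 + 1·27 = 23
  c_4 = (3)·(-51) + (-4)·(1320) + (2)·(-242) + (-2)·(-2568) + 2·409 + 0·27 = 37
  c_5 = (-2)·(-51) + 7·1320 + (-4)·(-242) + (4)·(-2568) + 0·409 + 0·27 = 38
  c_6 = (1)·(-51) + 5·1320 + (0)·(-242) + (3)·(-2568) + 3·409 + (-2)·(27) = 18
Base-7 expansion of each c_i:
  c_1 = 45 = 3·7^0 + 6·7^1
  c_2 = 44 = 2·7^0 + 6·7^1
  c_3 = 23 = 2·7^0 + 3·7^1
  c_4 = 37 = 2·7^0 + 5·7^1
  c_5 = 38 = 3·7^0 + 5·7^1
  c_6 = 18 = 4·7^0 + 2·7^1
p-restricted factor λ_0 = (3, 2, 2, 2, 3, 4)
p-restricted factor λ_1 = (6, 6, 3, 5, 5, 2)

((3, 2, 2, 2, 3, 4), (6, 6, 3, 5, 5, 2))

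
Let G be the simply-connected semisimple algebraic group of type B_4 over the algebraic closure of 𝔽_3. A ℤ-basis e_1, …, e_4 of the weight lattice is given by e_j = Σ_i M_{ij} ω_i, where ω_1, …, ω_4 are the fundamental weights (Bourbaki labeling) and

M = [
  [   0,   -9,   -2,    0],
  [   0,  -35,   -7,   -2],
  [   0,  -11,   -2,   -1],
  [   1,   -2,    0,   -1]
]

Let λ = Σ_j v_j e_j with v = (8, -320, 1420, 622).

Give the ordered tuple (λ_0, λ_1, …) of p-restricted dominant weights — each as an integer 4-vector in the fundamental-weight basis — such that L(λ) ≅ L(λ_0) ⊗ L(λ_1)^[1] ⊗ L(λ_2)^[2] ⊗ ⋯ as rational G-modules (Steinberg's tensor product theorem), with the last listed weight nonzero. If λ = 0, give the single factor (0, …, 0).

((1, 1, 1, 2), (1, 2, 1, 2), (1, 1, 0, 2), (1, 0, 2, 0))

Converting to the ω-basis (c_i = row i of M dotted with v = (8, -320, 1420, 622)):
  c_1 = (0)·(8) + (-9)·(-320) + (-2)·(1420) + (0)·(622) = 40
  c_2 = (0)·(8) + (-35)·(-320) + (-7)·(1420) + (-2)·(622) = 16
  c_3 = (0)·(8) + (-11)·(-320) + (-2)·(1420) + (-1)·(622) = 58
  c_4 = (1)·(8) + (-2)·(-320) + (0)·(1420) + (-1)·(622) = 26
p = 3; digits c_i = Σ_j d_{ij}·3^j, 0 ≤ d_{ij} < 3:
  c_1 = 40 = 1·3^0 + 1·3^1 + 1·3^2 + 1·3^3
  c_2 = 16 = 1·3^0 + 2·3^1 + 1·3^2
  c_3 = 58 = 1·3^0 + 1·3^1 + 0·3^2 + 2·3^3
  c_4 = 26 = 2·3^0 + 2·3^1 + 2·3^2
Factor λ_0 = (1, 1, 1, 2)
Factor λ_1 = (1, 2, 1, 2)
Factor λ_2 = (1, 1, 0, 2)
Factor λ_3 = (1, 0, 2, 0)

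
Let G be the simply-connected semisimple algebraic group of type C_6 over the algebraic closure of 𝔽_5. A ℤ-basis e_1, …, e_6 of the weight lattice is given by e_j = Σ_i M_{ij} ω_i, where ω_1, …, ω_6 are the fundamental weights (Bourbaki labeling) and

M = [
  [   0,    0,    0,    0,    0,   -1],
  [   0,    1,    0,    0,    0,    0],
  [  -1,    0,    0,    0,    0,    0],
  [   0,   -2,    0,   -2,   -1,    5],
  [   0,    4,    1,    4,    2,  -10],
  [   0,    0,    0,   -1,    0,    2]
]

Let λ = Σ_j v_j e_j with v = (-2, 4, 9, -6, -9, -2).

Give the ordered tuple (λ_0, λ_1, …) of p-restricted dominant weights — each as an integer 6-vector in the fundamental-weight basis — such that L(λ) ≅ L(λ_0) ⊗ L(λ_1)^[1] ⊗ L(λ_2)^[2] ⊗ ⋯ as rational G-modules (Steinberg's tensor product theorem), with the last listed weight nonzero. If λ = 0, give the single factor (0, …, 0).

In the fundamental-weight basis, λ has coordinates c = M·v (v = (-2, 4, 9, -6, -9, -2)):
  c_1 = (0)·(-2) + 0·4 + 0·9 + (0)·(-6) + (0)·(-9) + (-1)·(-2) = 2
  c_2 = (0)·(-2) + 1·4 + 0·9 + (0)·(-6) + (0)·(-9) + (0)·(-2) = 4
  c_3 = (-1)·(-2) + 0·4 + 0·9 + (0)·(-6) + (0)·(-9) + (0)·(-2) = 2
  c_4 = (0)·(-2) + (-2)·(4) + 0·9 + (-2)·(-6) + (-1)·(-9) + (5)·(-2) = 3
  c_5 = (0)·(-2) + 4·4 + 1·9 + (4)·(-6) + (2)·(-9) + (-10)·(-2) = 3
  c_6 = (0)·(-2) + 0·4 + 0·9 + (-1)·(-6) + (0)·(-9) + (2)·(-2) = 2
Expand coordinatewise in base 5:
  c_1 = 2 = 2·5^0
  c_2 = 4 = 4·5^0
  c_3 = 2 = 2·5^0
  c_4 = 3 = 3·5^0
  c_5 = 3 = 3·5^0
  c_6 = 2 = 2·5^0
p-restricted factor λ_0 = (2, 4, 2, 3, 3, 2)

((2, 4, 2, 3, 3, 2),)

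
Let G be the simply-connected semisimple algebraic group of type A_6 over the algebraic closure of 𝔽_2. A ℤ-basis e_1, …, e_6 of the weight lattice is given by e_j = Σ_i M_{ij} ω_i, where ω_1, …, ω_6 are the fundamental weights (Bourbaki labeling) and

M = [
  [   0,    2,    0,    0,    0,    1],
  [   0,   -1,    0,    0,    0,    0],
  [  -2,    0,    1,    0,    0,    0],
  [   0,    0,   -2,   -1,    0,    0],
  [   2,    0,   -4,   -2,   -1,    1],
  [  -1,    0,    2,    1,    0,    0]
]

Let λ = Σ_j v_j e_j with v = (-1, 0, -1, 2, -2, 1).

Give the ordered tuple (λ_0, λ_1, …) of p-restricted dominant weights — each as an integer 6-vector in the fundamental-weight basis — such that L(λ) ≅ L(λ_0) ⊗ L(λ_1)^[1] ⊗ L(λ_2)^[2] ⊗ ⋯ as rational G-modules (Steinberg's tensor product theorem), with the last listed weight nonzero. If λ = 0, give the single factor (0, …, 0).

((1, 0, 1, 0, 1, 1),)

In the fundamental-weight basis, λ has coordinates c = M·v (v = (-1, 0, -1, 2, -2, 1)):
  c_1 = (0)·(-1) + 2·0 + (0)·(-1) + 0·2 + (0)·(-2) + 1·1 = 1
  c_2 = (0)·(-1) + (-1)·(0) + (0)·(-1) + 0·2 + (0)·(-2) + 0·1 = 0
  c_3 = (-2)·(-1) + 0·0 + (1)·(-1) + 0·2 + (0)·(-2) + 0·1 = 1
  c_4 = (0)·(-1) + 0·0 + (-2)·(-1) + (-1)·(2) + (0)·(-2) + 0·1 = 0
  c_5 = (2)·(-1) + 0·0 + (-4)·(-1) + (-2)·(2) + (-1)·(-2) + 1·1 = 1
  c_6 = (-1)·(-1) + 0·0 + (2)·(-1) + 1·2 + (0)·(-2) + 0·1 = 1
p = 2; digits c_i = Σ_j d_{ij}·2^j, 0 ≤ d_{ij} < 2:
  c_1 = 1 = 1·2^0
  c_2 = 0
  c_3 = 1 = 1·2^0
  c_4 = 0
  c_5 = 1 = 1·2^0
  c_6 = 1 = 1·2^0
Factor λ_0 = (1, 0, 1, 0, 1, 1)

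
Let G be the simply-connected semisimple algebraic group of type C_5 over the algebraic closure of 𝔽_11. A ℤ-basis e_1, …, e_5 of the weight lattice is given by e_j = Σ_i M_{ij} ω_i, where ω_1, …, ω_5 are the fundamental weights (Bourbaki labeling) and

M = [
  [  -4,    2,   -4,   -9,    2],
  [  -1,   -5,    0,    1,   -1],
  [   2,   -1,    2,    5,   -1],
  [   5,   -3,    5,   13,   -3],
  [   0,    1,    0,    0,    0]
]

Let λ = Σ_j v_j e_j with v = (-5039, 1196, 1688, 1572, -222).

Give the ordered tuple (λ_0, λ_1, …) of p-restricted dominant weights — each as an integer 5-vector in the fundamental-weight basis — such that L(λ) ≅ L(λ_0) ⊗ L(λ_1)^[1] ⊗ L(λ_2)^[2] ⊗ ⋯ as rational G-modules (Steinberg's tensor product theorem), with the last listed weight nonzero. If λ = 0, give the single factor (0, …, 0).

((5, 6, 8, 0, 8), (10, 0, 5, 3, 9), (9, 7, 1, 6, 9))

In the fundamental-weight basis, λ has coordinates c = M·v (v = (-5039, 1196, 1688, 1572, -222)):
  c_1 = -4*-5039 + 2*1196 + -4*1688 + -9*1572 + 2*-222 = 1204
  c_2 = -1*-5039 + -5*1196 + 0*1688 + 1*1572 + -1*-222 = 853
  c_3 = 2*-5039 + -1*1196 + 2*1688 + 5*1572 + -1*-222 = 184
  c_4 = 5*-5039 + -3*1196 + 5*1688 + 13*1572 + -3*-222 = 759
  c_5 = 0*-5039 + 1*1196 + 0*1688 + 0*1572 + 0*-222 = 1196
Base-11 expansion of each c_i:
  c_1 = 1204 = 5·11^0 + 10·11^1 + 9·11^2
  c_2 = 853 = 6·11^0 + 0·11^1 + 7·11^2
  c_3 = 184 = 8·11^0 + 5·11^1 + 1·11^2
  c_4 = 759 = 0·11^0 + 3·11^1 + 6·11^2
  c_5 = 1196 = 8·11^0 + 9·11^1 + 9·11^2
λ_0 = (5, 6, 8, 0, 8)
λ_1 = (10, 0, 5, 3, 9)
λ_2 = (9, 7, 1, 6, 9)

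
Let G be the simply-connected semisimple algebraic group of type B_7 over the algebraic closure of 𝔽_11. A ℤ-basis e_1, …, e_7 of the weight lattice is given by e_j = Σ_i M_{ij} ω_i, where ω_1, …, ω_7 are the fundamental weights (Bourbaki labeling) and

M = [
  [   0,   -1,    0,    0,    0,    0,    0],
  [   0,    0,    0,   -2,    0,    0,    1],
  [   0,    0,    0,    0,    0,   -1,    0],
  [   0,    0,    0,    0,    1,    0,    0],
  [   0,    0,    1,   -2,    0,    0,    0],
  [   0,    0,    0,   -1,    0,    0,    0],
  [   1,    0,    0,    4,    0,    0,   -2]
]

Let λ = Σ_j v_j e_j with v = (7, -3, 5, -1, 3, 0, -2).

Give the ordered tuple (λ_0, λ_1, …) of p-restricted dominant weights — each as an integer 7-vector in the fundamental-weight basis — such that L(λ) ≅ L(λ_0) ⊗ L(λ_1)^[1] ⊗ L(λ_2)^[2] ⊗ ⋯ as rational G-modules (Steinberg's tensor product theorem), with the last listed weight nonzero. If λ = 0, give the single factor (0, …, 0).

Change of basis e → ω: c = M·v where v = (7, -3, 5, -1, 3, 0, -2):
  c_1 = 0·7 + (-1)·(-3) + 0·5 + (0)·(-1) + 0·3 + 0·0 + (0)·(-2) = 3
  c_2 = 0·7 + (0)·(-3) + 0·5 + (-2)·(-1) + 0·3 + 0·0 + (1)·(-2) = 0
  c_3 = 0·7 + (0)·(-3) + 0·5 + (0)·(-1) + 0·3 + (-1)·(0) + (0)·(-2) = 0
  c_4 = 0·7 + (0)·(-3) + 0·5 + (0)·(-1) + 1·3 + 0·0 + (0)·(-2) = 3
  c_5 = 0·7 + (0)·(-3) + 1·5 + (-2)·(-1) + 0·3 + 0·0 + (0)·(-2) = 7
  c_6 = 0·7 + (0)·(-3) + 0·5 + (-1)·(-1) + 0·3 + 0·0 + (0)·(-2) = 1
  c_7 = 1·7 + (0)·(-3) + 0·5 + (4)·(-1) + 0·3 + 0·0 + (-2)·(-2) = 7
p = 11; digits c_i = Σ_j d_{ij}·11^j, 0 ≤ d_{ij} < 11:
  c_1 = 3 = 3·11^0
  c_2 = 0
  c_3 = 0
  c_4 = 3 = 3·11^0
  c_5 = 7 = 7·11^0
  c_6 = 1 = 1·11^0
  c_7 = 7 = 7·11^0
Factor λ_0 = (3, 0, 0, 3, 7, 1, 7)

((3, 0, 0, 3, 7, 1, 7),)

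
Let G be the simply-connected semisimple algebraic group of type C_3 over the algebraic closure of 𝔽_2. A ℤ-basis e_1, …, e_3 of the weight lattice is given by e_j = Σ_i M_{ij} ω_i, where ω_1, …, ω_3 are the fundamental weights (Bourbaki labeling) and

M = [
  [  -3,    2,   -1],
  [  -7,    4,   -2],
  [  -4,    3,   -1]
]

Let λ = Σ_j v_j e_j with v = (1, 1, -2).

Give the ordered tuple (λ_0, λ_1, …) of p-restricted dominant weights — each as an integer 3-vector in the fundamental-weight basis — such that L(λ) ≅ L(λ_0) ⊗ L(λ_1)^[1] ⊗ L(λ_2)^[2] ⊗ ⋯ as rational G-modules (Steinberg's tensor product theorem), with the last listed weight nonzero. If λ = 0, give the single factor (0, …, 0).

Change of basis e → ω: c = M·v where v = (1, 1, -2):
  c_1 = (-3)·(1) + 2·1 + (-1)·(-2) = 1
  c_2 = (-7)·(1) + 4·1 + (-2)·(-2) = 1
  c_3 = (-4)·(1) + 3·1 + (-1)·(-2) = 1
Writing each c_i in base p = 2:
  c_1 = 1 = 1·2^0
  c_2 = 1 = 1·2^0
  c_3 = 1 = 1·2^0
λ_0 = (1, 1, 1)

((1, 1, 1),)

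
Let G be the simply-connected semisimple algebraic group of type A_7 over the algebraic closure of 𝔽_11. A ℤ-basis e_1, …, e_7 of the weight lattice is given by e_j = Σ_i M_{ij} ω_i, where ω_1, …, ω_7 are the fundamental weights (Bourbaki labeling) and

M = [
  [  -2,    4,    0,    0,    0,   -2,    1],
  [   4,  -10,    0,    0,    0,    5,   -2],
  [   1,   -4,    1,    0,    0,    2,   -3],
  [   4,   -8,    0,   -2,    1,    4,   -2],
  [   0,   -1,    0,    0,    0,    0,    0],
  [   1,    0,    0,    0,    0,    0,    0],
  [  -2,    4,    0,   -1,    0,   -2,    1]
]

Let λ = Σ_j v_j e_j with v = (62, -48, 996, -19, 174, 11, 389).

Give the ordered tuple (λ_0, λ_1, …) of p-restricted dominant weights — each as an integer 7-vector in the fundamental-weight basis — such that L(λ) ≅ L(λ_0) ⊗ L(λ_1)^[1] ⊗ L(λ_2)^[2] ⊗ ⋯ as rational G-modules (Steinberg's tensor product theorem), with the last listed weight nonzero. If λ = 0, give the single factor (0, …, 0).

ω-coordinates c = M·v, v = (62, -48, 996, -19, 174, 11, 389):
  c_1 = (-2)·(62) + (4)·(-48) + 0·996 + (0)·(-19) + 0·174 + (-2)·(11) + 1·389 = 51
  c_2 = 4·62 + (-10)·(-48) + 0·996 + (0)·(-19) + 0·174 + 5·11 + (-2)·(389) = 5
  c_3 = 1·62 + (-4)·(-48) + 1·996 + (0)·(-19) + 0·174 + 2·11 + (-3)·(389) = 105
  c_4 = 4·62 + (-8)·(-48) + 0·996 + (-2)·(-19) + 1·174 + 4·11 + (-2)·(389) = 110
  c_5 = 0·62 + (-1)·(-48) + 0·996 + (0)·(-19) + 0·174 + 0·11 + 0·389 = 48
  c_6 = 1·62 + (0)·(-48) + 0·996 + (0)·(-19) + 0·174 + 0·11 + 0·389 = 62
  c_7 = (-2)·(62) + (4)·(-48) + 0·996 + (-1)·(-19) + 0·174 + (-2)·(11) + 1·389 = 70
p = 11; digits c_i = Σ_j d_{ij}·11^j, 0 ≤ d_{ij} < 11:
  c_1 = 51 = 7·11^0 + 4·11^1
  c_2 = 5 = 5·11^0
  c_3 = 105 = 6·11^0 + 9·11^1
  c_4 = 110 = 0·11^0 + 10·11^1
  c_5 = 48 = 4·11^0 + 4·11^1
  c_6 = 62 = 7·11^0 + 5·11^1
  c_7 = 70 = 4·11^0 + 6·11^1
Factor λ_0 = (7, 5, 6, 0, 4, 7, 4)
Factor λ_1 = (4, 0, 9, 10, 4, 5, 6)

((7, 5, 6, 0, 4, 7, 4), (4, 0, 9, 10, 4, 5, 6))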